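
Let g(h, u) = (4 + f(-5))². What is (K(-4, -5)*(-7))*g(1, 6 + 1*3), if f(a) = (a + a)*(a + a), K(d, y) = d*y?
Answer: -1514240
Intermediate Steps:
f(a) = 4*a² (f(a) = (2*a)*(2*a) = 4*a²)
g(h, u) = 10816 (g(h, u) = (4 + 4*(-5)²)² = (4 + 4*25)² = (4 + 100)² = 104² = 10816)
(K(-4, -5)*(-7))*g(1, 6 + 1*3) = (-4*(-5)*(-7))*10816 = (20*(-7))*10816 = -140*10816 = -1514240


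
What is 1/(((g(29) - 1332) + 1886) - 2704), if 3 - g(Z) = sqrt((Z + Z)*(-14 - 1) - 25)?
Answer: I/(sqrt(895) - 2147*I) ≈ -0.00046568 + 6.4888e-6*I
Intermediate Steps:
g(Z) = 3 - sqrt(-25 - 30*Z) (g(Z) = 3 - sqrt((Z + Z)*(-14 - 1) - 25) = 3 - sqrt((2*Z)*(-15) - 25) = 3 - sqrt(-30*Z - 25) = 3 - sqrt(-25 - 30*Z))
1/(((g(29) - 1332) + 1886) - 2704) = 1/((((3 - sqrt(-25 - 30*29)) - 1332) + 1886) - 2704) = 1/((((3 - sqrt(-25 - 870)) - 1332) + 1886) - 2704) = 1/((((3 - sqrt(-895)) - 1332) + 1886) - 2704) = 1/((((3 - I*sqrt(895)) - 1332) + 1886) - 2704) = 1/(((-1329 - I*sqrt(895)) + 1886) - 2704) = 1/((557 - I*sqrt(895)) - 2704) = 1/(-2147 - I*sqrt(895))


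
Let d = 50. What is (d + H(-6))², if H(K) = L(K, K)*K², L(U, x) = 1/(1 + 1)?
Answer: 4624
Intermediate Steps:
L(U, x) = ½ (L(U, x) = 1/2 = ½)
H(K) = K²/2
(d + H(-6))² = (50 + (½)*(-6)²)² = (50 + (½)*36)² = (50 + 18)² = 68² = 4624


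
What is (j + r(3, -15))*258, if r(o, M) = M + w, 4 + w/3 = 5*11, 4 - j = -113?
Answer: 65790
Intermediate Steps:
j = 117 (j = 4 - 1*(-113) = 4 + 113 = 117)
w = 153 (w = -12 + 3*(5*11) = -12 + 3*55 = -12 + 165 = 153)
r(o, M) = 153 + M (r(o, M) = M + 153 = 153 + M)
(j + r(3, -15))*258 = (117 + (153 - 15))*258 = (117 + 138)*258 = 255*258 = 65790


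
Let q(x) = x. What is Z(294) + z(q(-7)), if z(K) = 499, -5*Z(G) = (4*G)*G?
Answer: -343249/5 ≈ -68650.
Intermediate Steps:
Z(G) = -4*G²/5 (Z(G) = -4*G*G/5 = -4*G²/5)
Z(294) + z(q(-7)) = -⅘*294² + 499 = -⅘*86436 + 499 = -345744/5 + 499 = -343249/5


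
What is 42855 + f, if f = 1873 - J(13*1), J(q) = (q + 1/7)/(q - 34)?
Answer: 6575108/147 ≈ 44729.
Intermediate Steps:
J(q) = (⅐ + q)/(-34 + q) (J(q) = (q + ⅐)/(-34 + q) = (⅐ + q)/(-34 + q))
f = 275423/147 (f = 1873 - (⅐ + 13*1)/(-34 + 13*1) = 1873 - (⅐ + 13)/(-34 + 13) = 1873 - 92/((-21)*7) = 1873 - (-1)*92/(21*7) = 1873 - 1*(-92/147) = 1873 + 92/147 = 275423/147 ≈ 1873.6)
42855 + f = 42855 + 275423/147 = 6575108/147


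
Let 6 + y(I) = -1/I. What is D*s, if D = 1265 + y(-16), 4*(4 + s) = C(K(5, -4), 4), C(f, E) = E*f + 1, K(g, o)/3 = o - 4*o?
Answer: 2598705/64 ≈ 40605.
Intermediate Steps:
y(I) = -6 - 1/I
K(g, o) = -9*o (K(g, o) = 3*(o - 4*o) = 3*(-3*o) = -9*o)
C(f, E) = 1 + E*f
s = 129/4 (s = -4 + (1 + 4*(-9*(-4)))/4 = -4 + (1 + 4*36)/4 = -4 + (1 + 144)/4 = -4 + (¼)*145 = -4 + 145/4 = 129/4 ≈ 32.250)
D = 20145/16 (D = 1265 + (-6 - 1/(-16)) = 1265 + (-6 - 1*(-1/16)) = 1265 + (-6 + 1/16) = 1265 - 95/16 = 20145/16 ≈ 1259.1)
D*s = (20145/16)*(129/4) = 2598705/64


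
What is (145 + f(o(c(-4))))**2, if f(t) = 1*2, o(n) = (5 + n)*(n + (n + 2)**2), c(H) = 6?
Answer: 21609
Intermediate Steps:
o(n) = (5 + n)*(n + (2 + n)**2)
f(t) = 2
(145 + f(o(c(-4))))**2 = (145 + 2)**2 = 147**2 = 21609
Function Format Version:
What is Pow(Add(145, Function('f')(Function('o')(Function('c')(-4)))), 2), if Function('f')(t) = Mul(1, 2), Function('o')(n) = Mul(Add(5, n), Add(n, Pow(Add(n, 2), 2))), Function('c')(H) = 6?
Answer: 21609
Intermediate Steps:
Function('o')(n) = Mul(Add(5, n), Add(n, Pow(Add(2, n), 2)))
Function('f')(t) = 2
Pow(Add(145, Function('f')(Function('o')(Function('c')(-4)))), 2) = Pow(Add(145, 2), 2) = Pow(147, 2) = 21609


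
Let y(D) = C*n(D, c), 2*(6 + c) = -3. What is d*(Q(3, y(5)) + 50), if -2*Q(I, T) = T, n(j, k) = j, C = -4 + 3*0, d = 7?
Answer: 420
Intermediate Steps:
c = -15/2 (c = -6 + (1/2)*(-3) = -6 - 3/2 = -15/2 ≈ -7.5000)
C = -4 (C = -4 + 0 = -4)
y(D) = -4*D
Q(I, T) = -T/2
d*(Q(3, y(5)) + 50) = 7*(-(-2)*5 + 50) = 7*(-1/2*(-20) + 50) = 7*(10 + 50) = 7*60 = 420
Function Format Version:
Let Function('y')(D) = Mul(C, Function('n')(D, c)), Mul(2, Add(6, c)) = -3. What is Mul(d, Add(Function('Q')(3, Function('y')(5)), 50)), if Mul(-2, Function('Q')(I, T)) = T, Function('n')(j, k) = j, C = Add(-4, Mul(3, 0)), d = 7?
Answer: 420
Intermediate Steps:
c = Rational(-15, 2) (c = Add(-6, Mul(Rational(1, 2), -3)) = Add(-6, Rational(-3, 2)) = Rational(-15, 2) ≈ -7.5000)
C = -4 (C = Add(-4, 0) = -4)
Function('y')(D) = Mul(-4, D)
Function('Q')(I, T) = Mul(Rational(-1, 2), T)
Mul(d, Add(Function('Q')(3, Function('y')(5)), 50)) = Mul(7, Add(Mul(Rational(-1, 2), Mul(-4, 5)), 50)) = Mul(7, Add(Mul(Rational(-1, 2), -20), 50)) = Mul(7, Add(10, 50)) = Mul(7, 60) = 420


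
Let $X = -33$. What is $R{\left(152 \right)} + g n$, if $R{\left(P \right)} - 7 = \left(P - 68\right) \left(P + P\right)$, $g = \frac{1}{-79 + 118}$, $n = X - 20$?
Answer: $\frac{996124}{39} \approx 25542.0$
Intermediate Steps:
$n = -53$ ($n = -33 - 20 = -53$)
$g = \frac{1}{39} \approx 0.025641$
$R{\left(P \right)} = 7 + 2 P \left(-68 + P\right)$ ($R{\left(P \right)} = 7 + \left(P - 68\right) \left(P + P\right) = 7 + \left(-68 + P\right) 2 P = 7 + 2 P \left(-68 + P\right)$)
$R{\left(152 \right)} + g n = \left(7 - 20672 + 2 \cdot 152^{2}\right) + \frac{1}{39} \left(-53\right) = \left(7 - 20672 + 2 \cdot 23104\right) - \frac{53}{39} = \left(7 - 20672 + 46208\right) - \frac{53}{39} = 25543 - \frac{53}{39} = \frac{996124}{39}$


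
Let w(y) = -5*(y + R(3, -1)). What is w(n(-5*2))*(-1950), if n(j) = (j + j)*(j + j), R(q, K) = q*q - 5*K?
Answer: 4036500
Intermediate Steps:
R(q, K) = q² - 5*K
n(j) = 4*j² (n(j) = (2*j)*(2*j) = 4*j²)
w(y) = -70 - 5*y (w(y) = -5*(y + (3² - 5*(-1))) = -5*(y + (9 + 5)) = -5*(y + 14) = -5*(14 + y) = -70 - 5*y)
w(n(-5*2))*(-1950) = (-70 - 20*(-5*2)²)*(-1950) = (-70 - 20*(-10)²)*(-1950) = (-70 - 20*100)*(-1950) = (-70 - 5*400)*(-1950) = (-70 - 2000)*(-1950) = -2070*(-1950) = 4036500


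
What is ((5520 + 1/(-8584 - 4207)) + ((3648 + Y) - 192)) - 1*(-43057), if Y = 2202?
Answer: 693719884/12791 ≈ 54235.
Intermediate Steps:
((5520 + 1/(-8584 - 4207)) + ((3648 + Y) - 192)) - 1*(-43057) = ((5520 + 1/(-8584 - 4207)) + ((3648 + 2202) - 192)) - 1*(-43057) = ((5520 + 1/(-12791)) + (5850 - 192)) + 43057 = ((5520 - 1/12791) + 5658) + 43057 = (70606319/12791 + 5658) + 43057 = 142977797/12791 + 43057 = 693719884/12791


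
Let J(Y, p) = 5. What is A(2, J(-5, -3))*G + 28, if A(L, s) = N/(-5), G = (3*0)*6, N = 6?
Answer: 28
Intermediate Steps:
G = 0 (G = 0*6 = 0)
A(L, s) = -6/5 (A(L, s) = 6/(-5) = 6*(-⅕) = -6/5)
A(2, J(-5, -3))*G + 28 = -6/5*0 + 28 = 0 + 28 = 28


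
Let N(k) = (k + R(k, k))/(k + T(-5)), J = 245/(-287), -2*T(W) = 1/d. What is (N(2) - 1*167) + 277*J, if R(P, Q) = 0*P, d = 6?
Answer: -379482/943 ≈ -402.42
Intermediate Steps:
T(W) = -1/12 (T(W) = -1/2/6 = -1/2*1/6 = -1/12)
R(P, Q) = 0
J = -35/41 (J = 245*(-1/287) = -35/41 ≈ -0.85366)
N(k) = k/(-1/12 + k) (N(k) = (k + 0)/(k - 1/12) = k/(-1/12 + k))
(N(2) - 1*167) + 277*J = (12*2/(-1 + 12*2) - 1*167) + 277*(-35/41) = (12*2/(-1 + 24) - 167) - 9695/41 = (12*2/23 - 167) - 9695/41 = (12*2*(1/23) - 167) - 9695/41 = (24/23 - 167) - 9695/41 = -3817/23 - 9695/41 = -379482/943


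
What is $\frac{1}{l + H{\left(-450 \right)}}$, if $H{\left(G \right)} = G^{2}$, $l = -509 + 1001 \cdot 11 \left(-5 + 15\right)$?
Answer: $\frac{1}{312101} \approx 3.2041 \cdot 10^{-6}$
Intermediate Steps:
$l = 109601$ ($l = -509 + 1001 \cdot 11 \cdot 10 = -509 + 1001 \cdot 110 = -509 + 110110 = 109601$)
$\frac{1}{l + H{\left(-450 \right)}} = \frac{1}{109601 + \left(-450\right)^{2}} = \frac{1}{109601 + 202500} = \frac{1}{312101}$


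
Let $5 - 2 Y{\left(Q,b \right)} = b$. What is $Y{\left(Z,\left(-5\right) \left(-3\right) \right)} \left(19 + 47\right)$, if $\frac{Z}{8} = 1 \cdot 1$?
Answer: $-330$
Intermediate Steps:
$Z = 8$ ($Z = 8 \cdot 1 \cdot 1 = 8 \cdot 1 = 8$)
$Y{\left(Q,b \right)} = \frac{5}{2} - \frac{b}{2}$
$Y{\left(Z,\left(-5\right) \left(-3\right) \right)} \left(19 + 47\right) = \left(\frac{5}{2} - \frac{\left(-5\right) \left(-3\right)}{2}\right) \left(19 + 47\right) = \left(\frac{5}{2} - \frac{15}{2}\right) 66 = \left(-5\right) 66 = -330$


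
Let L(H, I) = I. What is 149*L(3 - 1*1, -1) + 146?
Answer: -3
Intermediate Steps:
149*L(3 - 1*1, -1) + 146 = 149*(-1) + 146 = -149 + 146 = -3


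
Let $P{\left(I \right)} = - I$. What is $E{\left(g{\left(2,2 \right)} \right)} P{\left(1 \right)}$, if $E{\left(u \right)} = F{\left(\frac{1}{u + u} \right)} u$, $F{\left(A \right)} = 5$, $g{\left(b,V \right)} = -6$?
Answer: $30$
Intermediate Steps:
$E{\left(u \right)} = 5 u$
$E{\left(g{\left(2,2 \right)} \right)} P{\left(1 \right)} = 5 \left(-6\right) \left(\left(-1\right) 1\right) = \left(-30\right) \left(-1\right) = 30$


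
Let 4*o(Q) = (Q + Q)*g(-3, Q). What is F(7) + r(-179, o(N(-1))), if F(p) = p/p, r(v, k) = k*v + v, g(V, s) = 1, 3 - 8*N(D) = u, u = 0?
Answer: -3385/16 ≈ -211.56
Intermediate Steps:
N(D) = 3/8 (N(D) = 3/8 - ⅛*0 = 3/8 + 0 = 3/8)
o(Q) = Q/2 (o(Q) = ((Q + Q)*1)/4 = ((2*Q)*1)/4 = (2*Q)/4 = Q/2)
r(v, k) = v + k*v
F(p) = 1
F(7) + r(-179, o(N(-1))) = 1 - 179*(1 + (½)*(3/8)) = 1 - 179*(1 + 3/16) = 1 - 179*19/16 = 1 - 3401/16 = -3385/16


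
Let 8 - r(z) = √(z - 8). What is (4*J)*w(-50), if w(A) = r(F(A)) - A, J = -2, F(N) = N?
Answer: -464 + 8*I*√58 ≈ -464.0 + 60.926*I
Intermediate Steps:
r(z) = 8 - √(-8 + z) (r(z) = 8 - √(z - 8) = 8 - √(-8 + z))
w(A) = 8 - A - √(-8 + A) (w(A) = (8 - √(-8 + A)) - A = 8 - A - √(-8 + A))
(4*J)*w(-50) = (4*(-2))*(8 - 1*(-50) - √(-8 - 50)) = -8*(8 + 50 - √(-58)) = -8*(8 + 50 - I*√58) = -8*(58 - I*√58) = -464 + 8*I*√58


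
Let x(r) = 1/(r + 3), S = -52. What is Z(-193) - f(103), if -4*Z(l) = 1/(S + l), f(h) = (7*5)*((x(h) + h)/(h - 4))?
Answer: -187255603/5142060 ≈ -36.416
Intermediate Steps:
x(r) = 1/(3 + r)
f(h) = 35*(h + 1/(3 + h))/(-4 + h) (f(h) = (7*5)*((1/(3 + h) + h)/(h - 4)) = 35*((h + 1/(3 + h))/(-4 + h)) = 35*(h + 1/(3 + h))/(-4 + h))
Z(l) = -1/(4*(-52 + l))
Z(-193) - f(103) = -1/(-208 + 4*(-193)) - 35*(1 + 103*(3 + 103))/((-4 + 103)*(3 + 103)) = -1/(-208 - 772) - 35*(1 + 103*106)/(99*106) = -1/(-980) - 35*(1 + 10918)/(99*106) = -1*(-1/980) - 35*10919/(99*106) = 1/980 - 1*382165/10494 = 1/980 - 382165/10494 = -187255603/5142060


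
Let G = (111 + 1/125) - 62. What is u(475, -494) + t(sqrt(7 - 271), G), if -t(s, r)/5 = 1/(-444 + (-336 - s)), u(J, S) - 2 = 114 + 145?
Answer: 13238767/50722 - 5*I*sqrt(66)/304332 ≈ 261.01 - 0.00013347*I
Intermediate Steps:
G = 6126/125 (G = (111 + 1/125) - 62 = 13876/125 - 62 = 6126/125 ≈ 49.008)
u(J, S) = 261 (u(J, S) = 2 + (114 + 145) = 2 + 259 = 261)
t(s, r) = -5/(-780 - s) (t(s, r) = -5/(-444 + (-336 - s)) = -5/(-780 - s))
u(475, -494) + t(sqrt(7 - 271), G) = 261 + 5/(780 + sqrt(7 - 271)) = 261 + 5/(780 + sqrt(-264)) = 261 + 5/(780 + 2*I*sqrt(66))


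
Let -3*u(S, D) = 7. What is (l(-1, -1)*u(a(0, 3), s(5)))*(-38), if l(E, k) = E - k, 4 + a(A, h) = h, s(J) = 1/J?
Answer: 0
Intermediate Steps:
a(A, h) = -4 + h
u(S, D) = -7/3 (u(S, D) = -1/3*7 = -7/3)
(l(-1, -1)*u(a(0, 3), s(5)))*(-38) = ((-1 - 1*(-1))*(-7/3))*(-38) = ((-1 + 1)*(-7/3))*(-38) = (0*(-7/3))*(-38) = 0*(-38) = 0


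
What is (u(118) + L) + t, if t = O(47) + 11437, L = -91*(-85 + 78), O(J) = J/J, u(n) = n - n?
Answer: 12075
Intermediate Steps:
u(n) = 0
O(J) = 1
L = 637 (L = -91*(-7) = 637)
t = 11438 (t = 1 + 11437 = 11438)
(u(118) + L) + t = (0 + 637) + 11438 = 637 + 11438 = 12075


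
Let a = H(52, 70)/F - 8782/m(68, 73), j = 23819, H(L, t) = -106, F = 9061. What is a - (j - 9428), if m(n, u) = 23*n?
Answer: -6000600425/416806 ≈ -14397.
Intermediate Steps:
a = -2345279/416806 (a = -106/9061 - 8782/(23*68) = -106*1/9061 - 8782/1564 = -106/9061 - 8782*1/1564 = -106/9061 - 4391/782 = -2345279/416806 ≈ -5.6268)
a - (j - 9428) = -2345279/416806 - (23819 - 9428) = -2345279/416806 - 1*14391 = -2345279/416806 - 14391 = -6000600425/416806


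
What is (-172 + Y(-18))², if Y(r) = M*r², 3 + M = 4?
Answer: 23104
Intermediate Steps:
M = 1 (M = -3 + 4 = 1)
Y(r) = r² (Y(r) = 1*r² = r²)
(-172 + Y(-18))² = (-172 + (-18)²)² = (-172 + 324)² = 152² = 23104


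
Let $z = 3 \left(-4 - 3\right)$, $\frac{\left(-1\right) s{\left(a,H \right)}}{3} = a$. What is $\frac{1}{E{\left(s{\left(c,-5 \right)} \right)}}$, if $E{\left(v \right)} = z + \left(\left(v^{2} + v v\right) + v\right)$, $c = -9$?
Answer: $\frac{1}{1464} \approx 0.00068306$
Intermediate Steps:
$s{\left(a,H \right)} = - 3 a$
$z = -21$ ($z = 3 \left(-7\right) = -21$)
$E{\left(v \right)} = -21 + v + 2 v^{2}$ ($E{\left(v \right)} = -21 + \left(\left(v^{2} + v v\right) + v\right) = -21 + \left(\left(v^{2} + v^{2}\right) + v\right) = -21 + \left(2 v^{2} + v\right) = -21 + \left(v + 2 v^{2}\right) = -21 + v + 2 v^{2}$)
$\frac{1}{E{\left(s{\left(c,-5 \right)} \right)}} = \frac{1}{-21 - -27 + 2 \left(\left(-3\right) \left(-9\right)\right)^{2}} = \frac{1}{-21 + 27 + 2 \cdot 27^{2}} = \frac{1}{-21 + 27 + 2 \cdot 729} = \frac{1}{-21 + 27 + 1458} = \frac{1}{1464}$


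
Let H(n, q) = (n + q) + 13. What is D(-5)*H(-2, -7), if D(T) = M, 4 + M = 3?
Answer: -4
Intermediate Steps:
M = -1 (M = -4 + 3 = -1)
H(n, q) = 13 + n + q
D(T) = -1
D(-5)*H(-2, -7) = -(13 - 2 - 7) = -1*4 = -4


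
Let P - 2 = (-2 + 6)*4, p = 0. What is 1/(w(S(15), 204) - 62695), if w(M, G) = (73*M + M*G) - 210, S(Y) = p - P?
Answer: -1/67891 ≈ -1.4729e-5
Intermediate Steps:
P = 18 (P = 2 + (-2 + 6)*4 = 2 + 4*4 = 2 + 16 = 18)
S(Y) = -18 (S(Y) = 0 - 1*18 = 0 - 18 = -18)
w(M, G) = -210 + 73*M + G*M (w(M, G) = (73*M + G*M) - 210 = -210 + 73*M + G*M)
1/(w(S(15), 204) - 62695) = 1/((-210 + 73*(-18) + 204*(-18)) - 62695) = 1/((-210 - 1314 - 3672) - 62695) = 1/(-5196 - 62695) = 1/(-67891) = -1/67891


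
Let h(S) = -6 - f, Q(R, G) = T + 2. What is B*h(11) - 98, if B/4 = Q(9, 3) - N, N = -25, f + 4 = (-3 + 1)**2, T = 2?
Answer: -794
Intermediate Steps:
Q(R, G) = 4 (Q(R, G) = 2 + 2 = 4)
f = 0 (f = -4 + (-3 + 1)**2 = -4 + (-2)**2 = -4 + 4 = 0)
B = 116 (B = 4*(4 - 1*(-25)) = 4*(4 + 25) = 4*29 = 116)
h(S) = -6 (h(S) = -6 - 1*0 = -6 + 0 = -6)
B*h(11) - 98 = 116*(-6) - 98 = -696 - 98 = -794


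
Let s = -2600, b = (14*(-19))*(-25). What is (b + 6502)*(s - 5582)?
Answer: -107609664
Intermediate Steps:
b = 6650 (b = -266*(-25) = 6650)
(b + 6502)*(s - 5582) = (6650 + 6502)*(-2600 - 5582) = 13152*(-8182) = -107609664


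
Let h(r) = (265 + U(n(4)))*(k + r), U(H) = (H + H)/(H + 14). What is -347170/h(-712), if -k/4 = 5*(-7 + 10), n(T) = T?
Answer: 1562265/922154 ≈ 1.6941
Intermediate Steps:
k = -60 (k = -20*(-7 + 10) = -20*3 = -4*15 = -60)
U(H) = 2*H/(14 + H) (U(H) = (2*H)/(14 + H) = 2*H/(14 + H))
h(r) = -47780/3 + 2389*r/9 (h(r) = (265 + 2*4/(14 + 4))*(-60 + r) = (265 + 2*4/18)*(-60 + r) = (265 + 2*4*(1/18))*(-60 + r) = (265 + 4/9)*(-60 + r) = 2389*(-60 + r)/9 = -47780/3 + 2389*r/9)
-347170/h(-712) = -347170/(-47780/3 + (2389/9)*(-712)) = -347170/(-47780/3 - 1700968/9) = -347170/(-1844308/9) = -347170*(-9/1844308) = 1562265/922154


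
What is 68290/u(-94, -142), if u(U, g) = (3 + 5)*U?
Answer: -34145/376 ≈ -90.811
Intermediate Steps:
u(U, g) = 8*U
68290/u(-94, -142) = 68290/((8*(-94))) = 68290/(-752) = 68290*(-1/752) = -34145/376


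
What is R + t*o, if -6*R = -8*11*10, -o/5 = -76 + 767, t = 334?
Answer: -3461470/3 ≈ -1.1538e+6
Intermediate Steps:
o = -3455 (o = -5*(-76 + 767) = -5*691 = -3455)
R = 440/3 (R = -(-8*11)*10/6 = -(-44)*10/3 = -⅙*(-880) = 440/3 ≈ 146.67)
R + t*o = 440/3 + 334*(-3455) = 440/3 - 1153970 = -3461470/3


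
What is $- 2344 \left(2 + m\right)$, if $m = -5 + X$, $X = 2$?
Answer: $2344$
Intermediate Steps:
$m = -3$ ($m = -5 + 2 = -3$)
$- 2344 \left(2 + m\right) = - 2344 \left(2 - 3\right) = \left(-2344\right) \left(-1\right) = 2344$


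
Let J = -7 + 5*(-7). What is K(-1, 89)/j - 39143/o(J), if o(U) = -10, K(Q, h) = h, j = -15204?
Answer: 297564641/76020 ≈ 3914.3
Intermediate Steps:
J = -42 (J = -7 - 35 = -42)
K(-1, 89)/j - 39143/o(J) = 89/(-15204) - 39143/(-10) = 89*(-1/15204) - 39143*(-⅒) = -89/15204 + 39143/10 = 297564641/76020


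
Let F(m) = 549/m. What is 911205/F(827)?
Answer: 83729615/61 ≈ 1.3726e+6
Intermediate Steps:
911205/F(827) = 911205/((549/827)) = 911205/((549*(1/827))) = 911205/(549/827) = 911205*(827/549) = 83729615/61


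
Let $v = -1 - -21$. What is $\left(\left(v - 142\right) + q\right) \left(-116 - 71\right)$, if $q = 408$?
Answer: $-53482$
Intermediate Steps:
$v = 20$ ($v = -1 + 21 = 20$)
$\left(\left(v - 142\right) + q\right) \left(-116 - 71\right) = \left(\left(20 - 142\right) + 408\right) \left(-116 - 71\right) = \left(-122 + 408\right) \left(-116 + \left(-110 + 39\right)\right) = 286 \left(-116 - 71\right) = 286 \left(-187\right) = -53482$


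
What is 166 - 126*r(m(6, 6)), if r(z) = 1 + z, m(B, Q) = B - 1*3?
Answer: -338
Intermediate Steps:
m(B, Q) = -3 + B (m(B, Q) = B - 3 = -3 + B)
166 - 126*r(m(6, 6)) = 166 - 126*(1 + (-3 + 6)) = 166 - 126*(1 + 3) = 166 - 126*4 = 166 - 504 = -338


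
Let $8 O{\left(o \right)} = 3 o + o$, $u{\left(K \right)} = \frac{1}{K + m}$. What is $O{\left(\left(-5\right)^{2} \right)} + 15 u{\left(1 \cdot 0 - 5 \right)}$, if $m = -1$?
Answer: $10$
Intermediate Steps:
$u{\left(K \right)} = \frac{1}{-1 + K}$ ($u{\left(K \right)} = \frac{1}{K - 1} = \frac{1}{-1 + K}$)
$O{\left(o \right)} = \frac{o}{2}$ ($O{\left(o \right)} = \frac{3 o + o}{8} = \frac{4 o}{8} = \frac{o}{2}$)
$O{\left(\left(-5\right)^{2} \right)} + 15 u{\left(1 \cdot 0 - 5 \right)} = \frac{\left(-5\right)^{2}}{2} + \frac{15}{-1 + \left(1 \cdot 0 - 5\right)} = \frac{1}{2} \cdot 25 + \frac{15}{-1 + \left(0 - 5\right)} = \frac{25}{2} + \frac{15}{-1 - 5} = \frac{25}{2} + \frac{15}{-6} = \frac{25}{2} + 15 \left(- \frac{1}{6}\right) = \frac{25}{2} - \frac{5}{2} = 10$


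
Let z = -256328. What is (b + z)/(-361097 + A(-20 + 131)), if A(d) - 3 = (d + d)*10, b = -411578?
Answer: 333953/179437 ≈ 1.8611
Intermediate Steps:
A(d) = 3 + 20*d (A(d) = 3 + (d + d)*10 = 3 + (2*d)*10 = 3 + 20*d)
(b + z)/(-361097 + A(-20 + 131)) = (-411578 - 256328)/(-361097 + (3 + 20*(-20 + 131))) = -667906/(-361097 + (3 + 20*111)) = -667906/(-361097 + (3 + 2220)) = -667906/(-361097 + 2223) = -667906/(-358874) = -667906*(-1/358874) = 333953/179437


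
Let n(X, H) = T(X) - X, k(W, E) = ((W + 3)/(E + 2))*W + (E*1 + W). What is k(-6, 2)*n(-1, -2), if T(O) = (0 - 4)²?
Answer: 17/2 ≈ 8.5000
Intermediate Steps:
T(O) = 16 (T(O) = (-4)² = 16)
k(W, E) = E + W + W*(3 + W)/(2 + E) (k(W, E) = ((3 + W)/(2 + E))*W + (E + W) = W*(3 + W)/(2 + E) + (E + W) = E + W + W*(3 + W)/(2 + E))
n(X, H) = 16 - X
k(-6, 2)*n(-1, -2) = ((2² + (-6)² + 2*2 + 5*(-6) + 2*(-6))/(2 + 2))*(16 - 1*(-1)) = ((4 + 36 + 4 - 30 - 12)/4)*(16 + 1) = ((¼)*2)*17 = (½)*17 = 17/2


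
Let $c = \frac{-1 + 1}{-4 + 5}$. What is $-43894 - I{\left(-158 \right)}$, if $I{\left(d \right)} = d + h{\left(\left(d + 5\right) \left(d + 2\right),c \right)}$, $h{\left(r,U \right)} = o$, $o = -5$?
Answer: $-43731$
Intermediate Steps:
$c = 0$ ($c = \frac{0}{1} = 0 \cdot 1 = 0$)
$h{\left(r,U \right)} = -5$
$I{\left(d \right)} = -5 + d$ ($I{\left(d \right)} = d - 5 = -5 + d$)
$-43894 - I{\left(-158 \right)} = -43894 - \left(-5 - 158\right) = -43894 - -163 = -43894 + 163 = -43731$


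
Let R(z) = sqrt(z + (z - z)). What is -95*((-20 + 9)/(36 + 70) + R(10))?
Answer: 1045/106 - 95*sqrt(10) ≈ -290.56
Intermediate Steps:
R(z) = sqrt(z) (R(z) = sqrt(z + 0) = sqrt(z))
-95*((-20 + 9)/(36 + 70) + R(10)) = -95*((-20 + 9)/(36 + 70) + sqrt(10)) = -95*(-11/106 + sqrt(10)) = 1045/106 - 95*sqrt(10)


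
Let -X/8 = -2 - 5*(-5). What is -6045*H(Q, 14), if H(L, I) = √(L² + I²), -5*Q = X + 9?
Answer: -42315*√29 ≈ -2.2787e+5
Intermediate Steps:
X = -184 (X = -8*(-2 - 5*(-5)) = -8*(-2 - 1*(-25)) = -8*(-2 + 25) = -8*23 = -184)
Q = 35 (Q = -(-184 + 9)/5 = -⅕*(-175) = 35)
H(L, I) = √(I² + L²)
-6045*H(Q, 14) = -6045*√(14² + 35²) = -6045*√(196 + 1225) = -42315*√29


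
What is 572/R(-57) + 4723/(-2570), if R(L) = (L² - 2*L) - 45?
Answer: -7100437/4263630 ≈ -1.6653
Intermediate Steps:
R(L) = -45 + L² - 2*L
572/R(-57) + 4723/(-2570) = 572/(-45 + (-57)² - 2*(-57)) + 4723/(-2570) = 572/(-45 + 3249 + 114) + 4723*(-1/2570) = 572/3318 - 4723/2570 = 572*(1/3318) - 4723/2570 = 286/1659 - 4723/2570 = -7100437/4263630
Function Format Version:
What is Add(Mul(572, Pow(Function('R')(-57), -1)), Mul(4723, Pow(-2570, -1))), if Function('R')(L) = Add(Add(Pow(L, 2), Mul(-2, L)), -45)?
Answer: Rational(-7100437, 4263630) ≈ -1.6653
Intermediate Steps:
Function('R')(L) = Add(-45, Pow(L, 2), Mul(-2, L))
Add(Mul(572, Pow(Function('R')(-57), -1)), Mul(4723, Pow(-2570, -1))) = Add(Mul(572, Pow(Add(-45, Pow(-57, 2), Mul(-2, -57)), -1)), Mul(4723, Pow(-2570, -1))) = Add(Mul(572, Pow(Add(-45, 3249, 114), -1)), Mul(4723, Rational(-1, 2570))) = Add(Mul(572, Pow(3318, -1)), Rational(-4723, 2570)) = Add(Mul(572, Rational(1, 3318)), Rational(-4723, 2570)) = Add(Rational(286, 1659), Rational(-4723, 2570)) = Rational(-7100437, 4263630)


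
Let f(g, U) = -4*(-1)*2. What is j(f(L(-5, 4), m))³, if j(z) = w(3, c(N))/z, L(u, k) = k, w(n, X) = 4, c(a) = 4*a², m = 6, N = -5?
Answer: ⅛ ≈ 0.12500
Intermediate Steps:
f(g, U) = 8 (f(g, U) = 4*2 = 8)
j(z) = 4/z
j(f(L(-5, 4), m))³ = (4/8)³ = (4*(⅛))³ = (½)³ = ⅛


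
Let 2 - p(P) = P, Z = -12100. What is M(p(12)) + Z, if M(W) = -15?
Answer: -12115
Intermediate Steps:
p(P) = 2 - P
M(p(12)) + Z = -15 - 12100 = -12115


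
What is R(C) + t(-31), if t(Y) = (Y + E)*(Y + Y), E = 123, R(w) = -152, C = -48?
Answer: -5856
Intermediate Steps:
t(Y) = 2*Y*(123 + Y) (t(Y) = (Y + 123)*(Y + Y) = (123 + Y)*(2*Y) = 2*Y*(123 + Y))
R(C) + t(-31) = -152 + 2*(-31)*(123 - 31) = -152 + 2*(-31)*92 = -152 - 5704 = -5856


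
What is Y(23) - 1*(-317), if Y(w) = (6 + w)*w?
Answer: 984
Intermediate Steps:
Y(w) = w*(6 + w)
Y(23) - 1*(-317) = 23*(6 + 23) - 1*(-317) = 23*29 + 317 = 667 + 317 = 984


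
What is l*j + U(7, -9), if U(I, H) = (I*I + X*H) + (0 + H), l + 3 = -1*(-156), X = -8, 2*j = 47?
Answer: 7415/2 ≈ 3707.5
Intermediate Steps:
j = 47/2 (j = (1/2)*47 = 47/2 ≈ 23.500)
l = 153 (l = -3 - 1*(-156) = -3 + 156 = 153)
U(I, H) = I**2 - 7*H (U(I, H) = (I*I - 8*H) + (0 + H) = (I**2 - 8*H) + H = I**2 - 7*H)
l*j + U(7, -9) = 153*(47/2) + (7**2 - 7*(-9)) = 7191/2 + (49 + 63) = 7191/2 + 112 = 7415/2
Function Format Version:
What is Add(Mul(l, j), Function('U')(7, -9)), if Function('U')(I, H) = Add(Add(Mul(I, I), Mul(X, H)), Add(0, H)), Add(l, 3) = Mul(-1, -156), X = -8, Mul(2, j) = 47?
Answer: Rational(7415, 2) ≈ 3707.5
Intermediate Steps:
j = Rational(47, 2) (j = Mul(Rational(1, 2), 47) = Rational(47, 2) ≈ 23.500)
l = 153 (l = Add(-3, Mul(-1, -156)) = Add(-3, 156) = 153)
Function('U')(I, H) = Add(Pow(I, 2), Mul(-7, H)) (Function('U')(I, H) = Add(Add(Mul(I, I), Mul(-8, H)), Add(0, H)) = Add(Add(Pow(I, 2), Mul(-8, H)), H) = Add(Pow(I, 2), Mul(-7, H)))
Add(Mul(l, j), Function('U')(7, -9)) = Add(Mul(153, Rational(47, 2)), Add(Pow(7, 2), Mul(-7, -9))) = Add(Rational(7191, 2), Add(49, 63)) = Add(Rational(7191, 2), 112) = Rational(7415, 2)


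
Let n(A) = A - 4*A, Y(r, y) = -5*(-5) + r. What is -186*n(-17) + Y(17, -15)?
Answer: -9444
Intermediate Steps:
Y(r, y) = 25 + r
n(A) = -3*A
-186*n(-17) + Y(17, -15) = -(-558)*(-17) + (25 + 17) = -186*51 + 42 = -9486 + 42 = -9444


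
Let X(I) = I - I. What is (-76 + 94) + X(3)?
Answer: 18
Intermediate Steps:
X(I) = 0
(-76 + 94) + X(3) = (-76 + 94) + 0 = 18 + 0 = 18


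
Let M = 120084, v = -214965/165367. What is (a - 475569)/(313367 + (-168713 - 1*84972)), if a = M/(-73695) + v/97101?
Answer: -1488791220391970846/186836680203374985 ≈ -7.9684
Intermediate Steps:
v = -214965/165367 (v = -214965*1/165367 = -214965/165367 ≈ -1.2999)
a = -71416325302789/43827511190095 (a = 120084/(-73695) - 214965/165367/97101 = 120084*(-1/73695) - 214965/165367*1/97101 = -40028/24565 - 23885/1784144563 = -71416325302789/43827511190095 ≈ -1.6295)
(a - 475569)/(313367 + (-168713 - 1*84972)) = (-71416325302789/43827511190095 - 475569)/(313367 + (-168713 - 1*84972)) = -20843077085487591844/(43827511190095*(313367 + (-168713 - 84972))) = -20843077085487591844/(43827511190095*(313367 - 253685)) = -20843077085487591844/43827511190095/59682 = -20843077085487591844/43827511190095*1/59682 = -1488791220391970846/186836680203374985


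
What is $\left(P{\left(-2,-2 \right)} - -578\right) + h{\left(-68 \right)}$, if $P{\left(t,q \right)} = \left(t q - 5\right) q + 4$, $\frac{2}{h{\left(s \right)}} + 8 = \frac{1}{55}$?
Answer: $\frac{256266}{439} \approx 583.75$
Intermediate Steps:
$h{\left(s \right)} = - \frac{110}{439}$ ($h{\left(s \right)} = \frac{2}{-8 + \frac{1}{55}} = \frac{2}{- \frac{439}{55}} = 2 \left(- \frac{55}{439}\right) = - \frac{110}{439}$)
$P{\left(t,q \right)} = 4 + q \left(-5 + q t\right)$ ($P{\left(t,q \right)} = \left(q t - 5\right) q + 4 = \left(-5 + q t\right) q + 4 = q \left(-5 + q t\right) + 4 = 4 + q \left(-5 + q t\right)$)
$\left(P{\left(-2,-2 \right)} - -578\right) + h{\left(-68 \right)} = \left(\left(4 - -10 - 2 \left(-2\right)^{2}\right) - -578\right) - \frac{110}{439} = \left(\left(4 + 10 - 8\right) + 578\right) - \frac{110}{439} = \left(6 + 578\right) - \frac{110}{439} = 584 - \frac{110}{439} = \frac{256266}{439}$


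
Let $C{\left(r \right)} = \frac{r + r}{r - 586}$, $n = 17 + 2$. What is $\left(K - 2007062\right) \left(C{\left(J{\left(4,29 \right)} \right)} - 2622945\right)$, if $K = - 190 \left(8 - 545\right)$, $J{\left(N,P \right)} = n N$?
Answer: $\frac{1274182655388632}{255} \approx 4.9968 \cdot 10^{12}$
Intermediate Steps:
$n = 19$
$J{\left(N,P \right)} = 19 N$
$C{\left(r \right)} = \frac{2 r}{-586 + r}$
$K = 102030$ ($K = \left(-190\right) \left(-537\right) = 102030$)
$\left(K - 2007062\right) \left(C{\left(J{\left(4,29 \right)} \right)} - 2622945\right) = \left(102030 - 2007062\right) \left(\frac{2 \cdot 19 \cdot 4}{-586 + 19 \cdot 4} - 2622945\right) = - 1905032 \left(2 \cdot 76 \frac{1}{-586 + 76} - 2622945\right) = - 1905032 \left(2 \cdot 76 \frac{1}{-510} - 2622945\right) = - 1905032 \left(2 \cdot 76 \left(- \frac{1}{510}\right) - 2622945\right) = - 1905032 \left(- \frac{76}{255} - 2622945\right) = \left(-1905032\right) \left(- \frac{668851051}{255}\right) = \frac{1274182655388632}{255}$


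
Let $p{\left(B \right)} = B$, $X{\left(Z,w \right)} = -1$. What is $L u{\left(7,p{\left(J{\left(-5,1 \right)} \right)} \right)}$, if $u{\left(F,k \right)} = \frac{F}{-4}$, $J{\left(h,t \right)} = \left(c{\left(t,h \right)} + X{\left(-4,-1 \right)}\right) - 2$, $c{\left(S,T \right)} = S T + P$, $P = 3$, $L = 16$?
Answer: $-28$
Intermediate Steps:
$c{\left(S,T \right)} = 3 + S T$ ($c{\left(S,T \right)} = S T + 3 = 3 + S T$)
$J{\left(h,t \right)} = h t$ ($J{\left(h,t \right)} = \left(\left(3 + t h\right) - 1\right) - 2 = \left(\left(3 + h t\right) - 1\right) - 2 = \left(2 + h t\right) - 2 = h t$)
$u{\left(F,k \right)} = - \frac{F}{4}$ ($u{\left(F,k \right)} = F \left(- \frac{1}{4}\right) = - \frac{F}{4}$)
$L u{\left(7,p{\left(J{\left(-5,1 \right)} \right)} \right)} = 16 \left(\left(- \frac{1}{4}\right) 7\right) = 16 \left(- \frac{7}{4}\right) = -28$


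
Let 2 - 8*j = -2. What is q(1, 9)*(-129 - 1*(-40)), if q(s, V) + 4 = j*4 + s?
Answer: 89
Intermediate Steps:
j = 1/2 (j = 1/4 - 1/8*(-2) = 1/4 + 1/4 = 1/2 ≈ 0.50000)
q(s, V) = -2 + s (q(s, V) = -4 + ((1/2)*4 + s) = -4 + (2 + s) = -2 + s)
q(1, 9)*(-129 - 1*(-40)) = (-2 + 1)*(-129 - 1*(-40)) = -(-129 + 40) = -1*(-89) = 89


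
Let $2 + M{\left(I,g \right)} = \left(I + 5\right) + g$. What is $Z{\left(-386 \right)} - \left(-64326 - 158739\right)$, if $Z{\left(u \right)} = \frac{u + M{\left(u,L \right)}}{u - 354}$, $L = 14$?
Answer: $\frac{33013771}{148} \approx 2.2307 \cdot 10^{5}$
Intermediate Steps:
$M{\left(I,g \right)} = 3 + I + g$ ($M{\left(I,g \right)} = -2 + \left(\left(I + 5\right) + g\right) = -2 + \left(\left(5 + I\right) + g\right) = -2 + \left(5 + I + g\right) = 3 + I + g$)
$Z{\left(u \right)} = \frac{17 + 2 u}{-354 + u}$ ($Z{\left(u \right)} = \frac{u + \left(3 + u + 14\right)}{u - 354} = \frac{u + \left(17 + u\right)}{-354 + u} = \frac{17 + 2 u}{-354 + u}$)
$Z{\left(-386 \right)} - \left(-64326 - 158739\right) = \frac{17 + 2 \left(-386\right)}{-354 - 386} - \left(-64326 - 158739\right) = \frac{17 - 772}{-740} - \left(-64326 - 158739\right) = \left(- \frac{1}{740}\right) \left(-755\right) - -223065 = \frac{151}{148} + 223065 = \frac{33013771}{148}$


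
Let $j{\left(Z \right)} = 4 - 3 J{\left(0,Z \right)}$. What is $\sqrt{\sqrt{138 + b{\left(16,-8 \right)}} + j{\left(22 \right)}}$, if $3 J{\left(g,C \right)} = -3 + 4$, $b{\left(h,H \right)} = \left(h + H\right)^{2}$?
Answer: $\sqrt{3 + \sqrt{202}} \approx 4.1488$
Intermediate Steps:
$b{\left(h,H \right)} = \left(H + h\right)^{2}$
$J{\left(g,C \right)} = \frac{1}{3}$ ($J{\left(g,C \right)} = \frac{-3 + 4}{3} = \frac{1}{3} \cdot 1 = \frac{1}{3}$)
$j{\left(Z \right)} = 3$ ($j{\left(Z \right)} = 4 - 1 = 3$)
$\sqrt{\sqrt{138 + b{\left(16,-8 \right)}} + j{\left(22 \right)}} = \sqrt{\sqrt{138 + \left(-8 + 16\right)^{2}} + 3} = \sqrt{\sqrt{138 + 8^{2}} + 3} = \sqrt{\sqrt{138 + 64} + 3} = \sqrt{\sqrt{202} + 3} = \sqrt{3 + \sqrt{202}}$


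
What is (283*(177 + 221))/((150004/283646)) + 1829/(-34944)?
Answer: 279099263025775/1310434944 ≈ 2.1298e+5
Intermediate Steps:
(283*(177 + 221))/((150004/283646)) + 1829/(-34944) = (283*398)/((150004*(1/283646))) + 1829*(-1/34944) = 112634/(75002/141823) - 1829/34944 = 112634*(141823/75002) - 1829/34944 = 7987045891/37501 - 1829/34944 = 279099263025775/1310434944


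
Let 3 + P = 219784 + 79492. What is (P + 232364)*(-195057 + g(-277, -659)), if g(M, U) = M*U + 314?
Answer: -6485971400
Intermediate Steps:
P = 299273 (P = -3 + (219784 + 79492) = -3 + 299276 = 299273)
g(M, U) = 314 + M*U
(P + 232364)*(-195057 + g(-277, -659)) = (299273 + 232364)*(-195057 + (314 - 277*(-659))) = 531637*(-195057 + (314 + 182543)) = 531637*(-195057 + 182857) = 531637*(-12200) = -6485971400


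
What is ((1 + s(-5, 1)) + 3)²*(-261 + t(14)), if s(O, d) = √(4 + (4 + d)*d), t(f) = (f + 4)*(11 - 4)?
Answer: -6615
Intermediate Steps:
t(f) = 28 + 7*f (t(f) = (4 + f)*7 = 28 + 7*f)
s(O, d) = √(4 + d*(4 + d))
((1 + s(-5, 1)) + 3)²*(-261 + t(14)) = ((1 + √(4 + 1² + 4*1)) + 3)²*(-261 + (28 + 7*14)) = ((1 + √(4 + 1 + 4)) + 3)²*(-261 + (28 + 98)) = ((1 + √9) + 3)²*(-261 + 126) = ((1 + 3) + 3)²*(-135) = (4 + 3)²*(-135) = 7²*(-135) = 49*(-135) = -6615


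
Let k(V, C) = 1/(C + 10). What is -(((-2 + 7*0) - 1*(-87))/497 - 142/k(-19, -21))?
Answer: -776399/497 ≈ -1562.2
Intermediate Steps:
k(V, C) = 1/(10 + C)
-(((-2 + 7*0) - 1*(-87))/497 - 142/k(-19, -21)) = -(((-2 + 7*0) - 1*(-87))/497 - 142/(1/(10 - 21))) = -(((-2 + 0) + 87)*(1/497) - 142/(1/(-11))) = -((-2 + 87)*(1/497) - 142/(-1/11)) = -(85*(1/497) - 142*(-11)) = -(85/497 + 1562) = -1*776399/497 = -776399/497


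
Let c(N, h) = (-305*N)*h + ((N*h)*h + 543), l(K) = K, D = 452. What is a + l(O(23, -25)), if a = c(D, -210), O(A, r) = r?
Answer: 48884318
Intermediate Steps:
c(N, h) = 543 + N*h² - 305*N*h (c(N, h) = -305*N*h + (N*h² + 543) = -305*N*h + (543 + N*h²) = 543 + N*h² - 305*N*h)
a = 48884343 (a = 543 + 452*(-210)² - 305*452*(-210) = 543 + 452*44100 + 28950600 = 543 + 19933200 + 28950600 = 48884343)
a + l(O(23, -25)) = 48884343 - 25 = 48884318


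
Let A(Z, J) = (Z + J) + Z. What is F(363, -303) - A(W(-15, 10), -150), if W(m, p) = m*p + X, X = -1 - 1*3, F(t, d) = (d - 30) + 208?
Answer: 333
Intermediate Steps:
F(t, d) = 178 + d (F(t, d) = (-30 + d) + 208 = 178 + d)
X = -4 (X = -1 - 3 = -4)
W(m, p) = -4 + m*p (W(m, p) = m*p - 4 = -4 + m*p)
A(Z, J) = J + 2*Z (A(Z, J) = (J + Z) + Z = J + 2*Z)
F(363, -303) - A(W(-15, 10), -150) = (178 - 303) - (-150 + 2*(-4 - 15*10)) = -125 - (-150 + 2*(-4 - 150)) = -125 - (-150 + 2*(-154)) = -125 - (-150 - 308) = -125 - 1*(-458) = -125 + 458 = 333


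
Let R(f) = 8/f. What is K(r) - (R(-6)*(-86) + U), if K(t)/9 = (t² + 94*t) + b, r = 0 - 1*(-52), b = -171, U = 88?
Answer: 199759/3 ≈ 66586.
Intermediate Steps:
r = 52 (r = 0 + 52 = 52)
K(t) = -1539 + 9*t² + 846*t (K(t) = 9*((t² + 94*t) - 171) = 9*(-171 + t² + 94*t) = -1539 + 9*t² + 846*t)
K(r) - (R(-6)*(-86) + U) = (-1539 + 9*52² + 846*52) - ((8/(-6))*(-86) + 88) = (-1539 + 9*2704 + 43992) - ((8*(-⅙))*(-86) + 88) = (-1539 + 24336 + 43992) - (-4/3*(-86) + 88) = 66789 - (344/3 + 88) = 66789 - 1*608/3 = 66789 - 608/3 = 199759/3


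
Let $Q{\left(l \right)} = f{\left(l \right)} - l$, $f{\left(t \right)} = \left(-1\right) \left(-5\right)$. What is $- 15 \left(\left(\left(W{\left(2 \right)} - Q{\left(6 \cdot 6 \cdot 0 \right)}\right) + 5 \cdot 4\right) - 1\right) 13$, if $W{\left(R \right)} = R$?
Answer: $-3120$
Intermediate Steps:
$f{\left(t \right)} = 5$
$Q{\left(l \right)} = 5 - l$
$- 15 \left(\left(\left(W{\left(2 \right)} - Q{\left(6 \cdot 6 \cdot 0 \right)}\right) + 5 \cdot 4\right) - 1\right) 13 = - 15 \left(\left(\left(2 - \left(5 - 6 \cdot 6 \cdot 0\right)\right) + 5 \cdot 4\right) - 1\right) 13 = - 15 \left(\left(\left(2 - \left(5 - 36 \cdot 0\right)\right) + 20\right) - 1\right) 13 = - 15 \left(\left(\left(2 - \left(5 - 0\right)\right) + 20\right) - 1\right) 13 = - 15 \left(\left(\left(2 - \left(5 + 0\right)\right) + 20\right) - 1\right) 13 = - 15 \left(\left(\left(2 - 5\right) + 20\right) - 1\right) 13 = - 15 \left(\left(-3 + 20\right) - 1\right) 13 = - 15 \left(17 - 1\right) 13 = \left(-15\right) 16 \cdot 13 = \left(-240\right) 13 = -3120$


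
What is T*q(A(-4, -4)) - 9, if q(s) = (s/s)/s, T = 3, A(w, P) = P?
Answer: -39/4 ≈ -9.7500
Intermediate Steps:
q(s) = 1/s
T*q(A(-4, -4)) - 9 = 3/(-4) - 9 = 3*(-1/4) - 9 = -3/4 - 9 = -39/4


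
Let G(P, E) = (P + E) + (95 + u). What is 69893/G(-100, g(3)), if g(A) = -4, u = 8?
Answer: -69893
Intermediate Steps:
G(P, E) = 103 + E + P (G(P, E) = (P + E) + (95 + 8) = (E + P) + 103 = 103 + E + P)
69893/G(-100, g(3)) = 69893/(103 - 4 - 100) = 69893/(-1) = 69893*(-1) = -69893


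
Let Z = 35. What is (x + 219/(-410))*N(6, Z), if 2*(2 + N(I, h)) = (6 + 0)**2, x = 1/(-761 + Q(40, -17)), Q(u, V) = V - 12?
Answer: -138736/16195 ≈ -8.5666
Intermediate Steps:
Q(u, V) = -12 + V
x = -1/790 (x = 1/(-761 + (-12 - 17)) = 1/(-761 - 29) = 1/(-790) = -1/790 ≈ -0.0012658)
N(I, h) = 16 (N(I, h) = -2 + (6 + 0)**2/2 = -2 + (1/2)*6**2 = -2 + (1/2)*36 = -2 + 18 = 16)
(x + 219/(-410))*N(6, Z) = (-1/790 + 219/(-410))*16 = (-1/790 + 219*(-1/410))*16 = (-1/790 - 219/410)*16 = -8671/16195*16 = -138736/16195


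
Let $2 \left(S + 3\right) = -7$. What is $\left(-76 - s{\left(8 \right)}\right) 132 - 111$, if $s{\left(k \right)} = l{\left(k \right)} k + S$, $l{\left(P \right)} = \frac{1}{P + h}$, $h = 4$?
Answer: $-9373$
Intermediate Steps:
$S = - \frac{13}{2}$ ($S = -3 + \frac{1}{2} \left(-7\right) = -3 - \frac{7}{2} = - \frac{13}{2} \approx -6.5$)
$l{\left(P \right)} = \frac{1}{4 + P}$ ($l{\left(P \right)} = \frac{1}{P + 4} = \frac{1}{4 + P}$)
$s{\left(k \right)} = - \frac{13}{2} + \frac{k}{4 + k}$ ($s{\left(k \right)} = \frac{k}{4 + k} - \frac{13}{2} = - \frac{13}{2} + \frac{k}{4 + k}$)
$\left(-76 - s{\left(8 \right)}\right) 132 - 111 = \left(-76 - \frac{-52 - 88}{2 \left(4 + 8\right)}\right) 132 - 111 = \left(-76 - \frac{-52 - 88}{2 \cdot 12}\right) 132 - 111 = \left(-76 - \frac{1}{2} \cdot \frac{1}{12} \left(-140\right)\right) 132 - 111 = \left(-76 - - \frac{35}{6}\right) 132 - 111 = \left(-76 + \frac{35}{6}\right) 132 - 111 = \left(- \frac{421}{6}\right) 132 - 111 = -9262 - 111 = -9373$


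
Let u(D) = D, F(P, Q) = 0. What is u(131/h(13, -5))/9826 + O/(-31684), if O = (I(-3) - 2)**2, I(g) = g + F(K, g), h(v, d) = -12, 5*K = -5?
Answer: -1774601/933980952 ≈ -0.0019000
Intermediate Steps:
K = -1 (K = (1/5)*(-5) = -1)
I(g) = g (I(g) = g + 0 = g)
O = 25 (O = (-3 - 2)**2 = (-5)**2 = 25)
u(131/h(13, -5))/9826 + O/(-31684) = (131/(-12))/9826 + 25/(-31684) = (131*(-1/12))*(1/9826) + 25*(-1/31684) = -131/12*1/9826 - 25/31684 = -131/117912 - 25/31684 = -1774601/933980952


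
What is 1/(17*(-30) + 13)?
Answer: -1/497 ≈ -0.0020121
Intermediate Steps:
1/(17*(-30) + 13) = 1/(-510 + 13) = 1/(-497) = -1/497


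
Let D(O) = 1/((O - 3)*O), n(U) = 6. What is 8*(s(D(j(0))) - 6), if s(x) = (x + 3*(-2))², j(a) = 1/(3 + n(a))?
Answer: 104226/169 ≈ 616.72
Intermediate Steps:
j(a) = ⅑ (j(a) = 1/(3 + 6) = 1/9 = ⅑)
D(O) = 1/(O*(-3 + O)) (D(O) = 1/((-3 + O)*O) = 1/(O*(-3 + O)))
s(x) = (-6 + x)² (s(x) = (x - 6)² = (-6 + x)²)
8*(s(D(j(0))) - 6) = 8*((-6 + 1/((⅑)*(-3 + ⅑)))² - 6) = 8*((-6 + 9/(-26/9))² - 6) = 8*((-6 + 9*(-9/26))² - 6) = 8*((-6 - 81/26)² - 6) = 8*((-237/26)² - 6) = 8*(56169/676 - 6) = 8*(52113/676) = 104226/169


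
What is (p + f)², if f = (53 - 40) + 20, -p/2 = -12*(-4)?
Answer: 3969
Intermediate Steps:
p = -96 (p = -(-6)*4*(-4) = -(-6)*(-16) = -2*48 = -96)
f = 33 (f = 13 + 20 = 33)
(p + f)² = (-96 + 33)² = (-63)² = 3969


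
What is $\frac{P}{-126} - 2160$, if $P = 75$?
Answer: $- \frac{90745}{42} \approx -2160.6$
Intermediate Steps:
$\frac{P}{-126} - 2160 = \frac{75}{-126} - 2160 = 75 \left(- \frac{1}{126}\right) - 2160 = - \frac{25}{42} - 2160 = - \frac{90745}{42}$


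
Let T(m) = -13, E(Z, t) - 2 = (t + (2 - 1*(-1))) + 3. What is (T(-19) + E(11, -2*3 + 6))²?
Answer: 25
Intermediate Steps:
E(Z, t) = 8 + t (E(Z, t) = 2 + ((t + (2 - 1*(-1))) + 3) = 2 + ((t + (2 + 1)) + 3) = 2 + ((t + 3) + 3) = 2 + ((3 + t) + 3) = 2 + (6 + t) = 8 + t)
(T(-19) + E(11, -2*3 + 6))² = (-13 + (8 + (-2*3 + 6)))² = (-13 + (8 + (-6 + 6)))² = (-13 + (8 + 0))² = (-13 + 8)² = (-5)² = 25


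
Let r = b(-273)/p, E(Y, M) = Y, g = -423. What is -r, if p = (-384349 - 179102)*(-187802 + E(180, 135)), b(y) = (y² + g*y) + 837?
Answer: -63615/35238601174 ≈ -1.8053e-6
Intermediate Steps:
b(y) = 837 + y² - 423*y (b(y) = (y² - 423*y) + 837 = 837 + y² - 423*y)
p = 105715803522 (p = (-384349 - 179102)*(-187802 + 180) = -563451*(-187622) = 105715803522)
r = 63615/35238601174 (r = (837 + (-273)² - 423*(-273))/105715803522 = (837 + 74529 + 115479)*(1/105715803522) = 190845*(1/105715803522) = 63615/35238601174 ≈ 1.8053e-6)
-r = -1*63615/35238601174 = -63615/35238601174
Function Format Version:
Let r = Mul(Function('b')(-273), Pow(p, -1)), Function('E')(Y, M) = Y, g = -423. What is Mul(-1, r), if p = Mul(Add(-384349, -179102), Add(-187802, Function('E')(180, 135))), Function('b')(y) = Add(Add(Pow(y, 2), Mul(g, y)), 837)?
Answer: Rational(-63615, 35238601174) ≈ -1.8053e-6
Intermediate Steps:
Function('b')(y) = Add(837, Pow(y, 2), Mul(-423, y)) (Function('b')(y) = Add(Add(Pow(y, 2), Mul(-423, y)), 837) = Add(837, Pow(y, 2), Mul(-423, y)))
p = 105715803522 (p = Mul(Add(-384349, -179102), Add(-187802, 180)) = Mul(-563451, -187622) = 105715803522)
r = Rational(63615, 35238601174) (r = Mul(Add(837, Pow(-273, 2), Mul(-423, -273)), Pow(105715803522, -1)) = Mul(Add(837, 74529, 115479), Rational(1, 105715803522)) = Mul(190845, Rational(1, 105715803522)) = Rational(63615, 35238601174) ≈ 1.8053e-6)
Mul(-1, r) = Mul(-1, Rational(63615, 35238601174)) = Rational(-63615, 35238601174)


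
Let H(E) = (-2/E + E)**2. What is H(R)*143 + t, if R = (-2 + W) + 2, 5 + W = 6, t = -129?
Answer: 14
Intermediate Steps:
W = 1 (W = -5 + 6 = 1)
R = 1 (R = (-2 + 1) + 2 = -1 + 2 = 1)
H(E) = (E - 2/E)**2
H(R)*143 + t = ((-2 + 1**2)**2/1**2)*143 - 129 = (1*(-2 + 1)**2)*143 - 129 = (1*(-1)**2)*143 - 129 = (1*1)*143 - 129 = 1*143 - 129 = 143 - 129 = 14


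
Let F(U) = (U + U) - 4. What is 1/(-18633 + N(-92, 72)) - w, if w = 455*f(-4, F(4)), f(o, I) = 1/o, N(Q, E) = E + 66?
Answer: 8415221/73980 ≈ 113.75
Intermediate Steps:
F(U) = -4 + 2*U (F(U) = 2*U - 4 = -4 + 2*U)
N(Q, E) = 66 + E
w = -455/4 (w = 455/(-4) = 455*(-¼) = -455/4 ≈ -113.75)
1/(-18633 + N(-92, 72)) - w = 1/(-18633 + (66 + 72)) - 1*(-455/4) = 1/(-18633 + 138) + 455/4 = 1/(-18495) + 455/4 = -1/18495 + 455/4 = 8415221/73980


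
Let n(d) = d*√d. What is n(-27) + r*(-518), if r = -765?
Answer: 396270 - 81*I*√3 ≈ 3.9627e+5 - 140.3*I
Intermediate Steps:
n(d) = d^(3/2)
n(-27) + r*(-518) = (-27)^(3/2) - 765*(-518) = -81*I*√3 + 396270 = 396270 - 81*I*√3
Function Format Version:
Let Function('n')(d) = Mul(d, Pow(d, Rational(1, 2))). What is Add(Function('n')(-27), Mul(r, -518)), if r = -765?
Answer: Add(396270, Mul(-81, I, Pow(3, Rational(1, 2)))) ≈ Add(3.9627e+5, Mul(-140.30, I))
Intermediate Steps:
Function('n')(d) = Pow(d, Rational(3, 2))
Add(Function('n')(-27), Mul(r, -518)) = Add(Pow(-27, Rational(3, 2)), Mul(-765, -518)) = Add(Mul(-81, I, Pow(3, Rational(1, 2))), 396270) = Add(396270, Mul(-81, I, Pow(3, Rational(1, 2))))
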